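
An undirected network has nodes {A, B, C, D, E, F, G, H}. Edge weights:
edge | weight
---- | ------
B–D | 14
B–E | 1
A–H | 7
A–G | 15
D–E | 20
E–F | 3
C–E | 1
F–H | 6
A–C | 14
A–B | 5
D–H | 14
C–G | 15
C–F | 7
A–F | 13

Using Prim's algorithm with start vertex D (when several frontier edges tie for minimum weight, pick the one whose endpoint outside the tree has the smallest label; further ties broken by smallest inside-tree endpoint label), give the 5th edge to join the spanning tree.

A-B

Prim, starting at D.
Step 1: cheapest edge leaving the tree is B–D (14); add B.
Step 2: cheapest edge leaving the tree is B–E (1); add E.
Step 3: cheapest edge leaving the tree is C–E (1); add C.
Step 4: cheapest edge leaving the tree is E–F (3); add F.
Step 5: cheapest edge leaving the tree is A–B (5); add A.
Step 6: cheapest edge leaving the tree is F–H (6); add H.
Step 7: cheapest edge leaving the tree is A–G (15); add G.
The 5th edge added is A–B.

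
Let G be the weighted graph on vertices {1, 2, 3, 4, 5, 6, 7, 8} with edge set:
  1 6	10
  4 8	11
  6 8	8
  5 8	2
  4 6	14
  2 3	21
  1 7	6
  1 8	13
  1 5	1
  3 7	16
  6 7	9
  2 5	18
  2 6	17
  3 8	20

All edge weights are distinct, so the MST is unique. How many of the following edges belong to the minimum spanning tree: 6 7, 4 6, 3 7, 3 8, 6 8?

Sort edges by weight, then run Kruskal:
1 5 (1): add — endpoints in different components.
5 8 (2): add — endpoints in different components.
1 7 (6): add — endpoints in different components.
6 8 (8): add — endpoints in different components.
6 7 (9): skip — 6 and 7 already connected.
1 6 (10): skip — 1 and 6 already connected.
4 8 (11): add — endpoints in different components.
1 8 (13): skip — 1 and 8 already connected.
4 6 (14): skip — 4 and 6 already connected.
3 7 (16): add — endpoints in different components.
2 6 (17): add — endpoints in different components.
MST edge set: {1 5, 5 8, 1 7, 6 8, 4 8, 3 7, 2 6}.
Of the listed edges, {3 7, 6 8} are in the MST → 2.

2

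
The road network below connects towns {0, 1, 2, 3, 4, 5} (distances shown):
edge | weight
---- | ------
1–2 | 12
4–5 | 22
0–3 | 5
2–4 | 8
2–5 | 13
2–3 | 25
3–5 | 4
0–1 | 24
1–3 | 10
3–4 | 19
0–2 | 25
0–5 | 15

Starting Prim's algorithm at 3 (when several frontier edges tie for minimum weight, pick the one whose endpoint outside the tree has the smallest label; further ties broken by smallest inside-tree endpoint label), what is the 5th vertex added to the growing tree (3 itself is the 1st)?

Prim, starting at 3.
Step 1: frontier [3–5 4, 0–3 5, 1–3 10, 3–4 19, 2–3 25] → take 3–5 (4); add 5.
Step 2: frontier [0–3 5, 1–3 10, 3–4 19, 2–3 25, 2–5 13, 0–5 15, 4–5 22] → take 0–3 (5); add 0.
Step 3: frontier [0–1 24, 0–2 25, 1–3 10, 3–4 19, 2–3 25, 2–5 13, 4–5 22] → take 1–3 (10); add 1.
Step 4: frontier [0–2 25, 1–2 12, 3–4 19, 2–3 25, 2–5 13, 4–5 22] → take 1–2 (12); add 2.
Step 5: frontier [2–4 8, 3–4 19, 4–5 22] → take 2–4 (8); add 4.
Vertex order: 3, 5, 0, 1, 2, 4. The 5th vertex is 2.

2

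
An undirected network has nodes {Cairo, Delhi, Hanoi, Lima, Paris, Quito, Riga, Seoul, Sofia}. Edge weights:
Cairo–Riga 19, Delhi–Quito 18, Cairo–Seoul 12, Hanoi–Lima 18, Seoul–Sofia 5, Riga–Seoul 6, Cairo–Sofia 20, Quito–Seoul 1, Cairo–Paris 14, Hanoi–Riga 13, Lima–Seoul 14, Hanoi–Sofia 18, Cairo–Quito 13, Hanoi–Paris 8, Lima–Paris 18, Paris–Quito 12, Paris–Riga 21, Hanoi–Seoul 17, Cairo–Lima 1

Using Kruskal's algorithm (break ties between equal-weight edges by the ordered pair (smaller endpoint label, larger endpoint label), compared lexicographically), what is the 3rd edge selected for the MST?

Sort edges by weight, then run Kruskal:
Cairo–Lima (1): add — endpoints in different components.
Quito–Seoul (1): add — endpoints in different components.
Seoul–Sofia (5): add — endpoints in different components.
Riga–Seoul (6): add — endpoints in different components.
Hanoi–Paris (8): add — endpoints in different components.
Cairo–Seoul (12): add — endpoints in different components.
Paris–Quito (12): add — endpoints in different components.
Cairo–Quito (13): skip — Cairo and Quito already connected.
Hanoi–Riga (13): skip — Riga and Hanoi already connected.
Cairo–Paris (14): skip — Cairo and Paris already connected.
Lima–Seoul (14): skip — Seoul and Lima already connected.
Hanoi–Seoul (17): skip — Hanoi and Seoul already connected.
Delhi–Quito (18): add — endpoints in different components.
The 3rd edge added is Seoul–Sofia.

Seoul-Sofia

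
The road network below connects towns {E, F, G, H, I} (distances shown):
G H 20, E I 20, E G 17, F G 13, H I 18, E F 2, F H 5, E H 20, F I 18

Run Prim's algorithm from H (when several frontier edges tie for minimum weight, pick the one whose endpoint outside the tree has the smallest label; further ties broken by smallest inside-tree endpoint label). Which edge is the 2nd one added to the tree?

E-F

Prim's algorithm from H:
Step 1: cheapest edge leaving the tree is F H (5); add F.
Step 2: cheapest edge leaving the tree is E F (2); add E.
Step 3: cheapest edge leaving the tree is F G (13); add G.
Step 4: cheapest edge leaving the tree is F I (18); add I.
The 2nd edge added is E F.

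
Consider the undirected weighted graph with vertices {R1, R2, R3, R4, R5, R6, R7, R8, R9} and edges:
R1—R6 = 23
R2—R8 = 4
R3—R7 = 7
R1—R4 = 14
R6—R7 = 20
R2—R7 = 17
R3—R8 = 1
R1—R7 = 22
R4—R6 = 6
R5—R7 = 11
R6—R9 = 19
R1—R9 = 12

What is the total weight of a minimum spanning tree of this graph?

Sort edges by weight, then run Kruskal:
R3—R8 (1): add — endpoints in different components.
R2—R8 (4): add — endpoints in different components.
R4—R6 (6): add — endpoints in different components.
R3—R7 (7): add — endpoints in different components.
R5—R7 (11): add — endpoints in different components.
R1—R9 (12): add — endpoints in different components.
R1—R4 (14): add — endpoints in different components.
R2—R7 (17): skip — R7 and R2 already connected.
R6—R9 (19): skip — R9 and R6 already connected.
R6—R7 (20): add — endpoints in different components.
MST edges: R3—R8, R2—R8, R4—R6, R3—R7, R5—R7, R1—R9, R1—R4, R6—R7; total weight 1+4+6+7+11+12+14+20 = 75.

75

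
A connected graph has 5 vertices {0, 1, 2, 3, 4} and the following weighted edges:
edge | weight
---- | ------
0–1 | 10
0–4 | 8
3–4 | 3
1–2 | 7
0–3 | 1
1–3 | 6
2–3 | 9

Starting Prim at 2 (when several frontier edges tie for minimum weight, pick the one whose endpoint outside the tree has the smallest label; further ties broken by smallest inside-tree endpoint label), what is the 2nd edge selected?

Prim, starting at 2.
Step 1: frontier [1–2 7, 2–3 9] → take 1–2 (7); add 1.
Step 2: frontier [1–3 6, 0–1 10, 2–3 9] → take 1–3 (6); add 3.
Step 3: frontier [0–1 10, 0–3 1, 3–4 3] → take 0–3 (1); add 0.
Step 4: frontier [0–4 8, 3–4 3] → take 3–4 (3); add 4.
The 2nd edge added is 1–3.

1-3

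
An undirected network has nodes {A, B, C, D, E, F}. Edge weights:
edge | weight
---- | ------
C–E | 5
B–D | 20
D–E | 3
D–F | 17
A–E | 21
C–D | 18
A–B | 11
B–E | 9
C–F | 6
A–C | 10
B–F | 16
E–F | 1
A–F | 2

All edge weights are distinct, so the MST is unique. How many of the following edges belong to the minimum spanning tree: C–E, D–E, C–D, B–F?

Kruskal's algorithm — process edges by increasing weight (ties by edge label):
E–F (1): add — endpoints in different components.
A–F (2): add — endpoints in different components.
D–E (3): add — endpoints in different components.
C–E (5): add — endpoints in different components.
C–F (6): skip — C and F already connected.
B–E (9): add — endpoints in different components.
MST edge set: {E–F, A–F, D–E, C–E, B–E}.
Of the listed edges, {C–E, D–E} are in the MST → 2.

2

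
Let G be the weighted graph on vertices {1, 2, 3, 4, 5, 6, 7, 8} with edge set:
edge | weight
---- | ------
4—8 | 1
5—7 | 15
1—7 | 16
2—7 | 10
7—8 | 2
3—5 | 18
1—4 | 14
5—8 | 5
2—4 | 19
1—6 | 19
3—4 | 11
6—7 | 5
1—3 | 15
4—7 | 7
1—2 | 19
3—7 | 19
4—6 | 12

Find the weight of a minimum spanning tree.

48

Prim's algorithm from 5:
Step 1: cheapest edge leaving the tree is 5—8 (5); add 8.
Step 2: cheapest edge leaving the tree is 4—8 (1); add 4.
Step 3: cheapest edge leaving the tree is 7—8 (2); add 7.
Step 4: cheapest edge leaving the tree is 6—7 (5); add 6.
Step 5: cheapest edge leaving the tree is 2—7 (10); add 2.
Step 6: cheapest edge leaving the tree is 3—4 (11); add 3.
Step 7: cheapest edge leaving the tree is 1—4 (14); add 1.
MST edges: 5—8, 4—8, 7—8, 6—7, 2—7, 3—4, 1—4; total weight 5+1+2+5+10+11+14 = 48.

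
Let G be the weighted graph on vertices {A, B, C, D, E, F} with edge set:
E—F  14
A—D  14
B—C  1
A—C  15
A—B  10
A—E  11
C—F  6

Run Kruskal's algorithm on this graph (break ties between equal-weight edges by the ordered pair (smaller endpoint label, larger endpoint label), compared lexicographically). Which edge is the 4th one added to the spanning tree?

A-E

Kruskal's algorithm — process edges by increasing weight (ties by edge label):
B—C (1): add. Components now {A} {B,C} {D} {E} {F}
C—F (6): add. Components now {A} {B,C,F} {D} {E}
A—B (10): add. Components now {A,B,C,F} {D} {E}
A—E (11): add. Components now {A,B,C,E,F} {D}
A—D (14): add. Components now {A,B,C,D,E,F}
The 4th edge added is A—E.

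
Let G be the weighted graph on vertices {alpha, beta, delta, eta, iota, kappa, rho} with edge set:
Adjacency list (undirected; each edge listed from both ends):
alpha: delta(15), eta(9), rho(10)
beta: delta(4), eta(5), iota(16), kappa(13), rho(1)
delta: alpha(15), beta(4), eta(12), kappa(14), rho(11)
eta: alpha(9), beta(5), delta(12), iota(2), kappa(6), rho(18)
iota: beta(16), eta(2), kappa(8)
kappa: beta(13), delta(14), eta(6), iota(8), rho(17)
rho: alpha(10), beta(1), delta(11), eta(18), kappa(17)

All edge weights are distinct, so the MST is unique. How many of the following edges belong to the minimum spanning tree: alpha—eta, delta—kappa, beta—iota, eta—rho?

Sort edges by weight, then run Kruskal:
beta—rho (1): add. Components now {beta,rho} {alpha} {delta} {eta} {iota} {kappa}
eta—iota (2): add. Components now {beta,rho} {alpha} {delta} {eta,iota} {kappa}
beta—delta (4): add. Components now {beta,delta,rho} {alpha} {eta,iota} {kappa}
beta—eta (5): add. Components now {beta,delta,eta,iota,rho} {alpha} {kappa}
eta—kappa (6): add. Components now {beta,delta,eta,iota,kappa,rho} {alpha}
iota—kappa (8): skip — iota and kappa already connected.
alpha—eta (9): add. Components now {alpha,beta,delta,eta,iota,kappa,rho}
MST edge set: {beta—rho, eta—iota, beta—delta, beta—eta, eta—kappa, alpha—eta}.
Of the listed edges, {alpha—eta} are in the MST → 1.

1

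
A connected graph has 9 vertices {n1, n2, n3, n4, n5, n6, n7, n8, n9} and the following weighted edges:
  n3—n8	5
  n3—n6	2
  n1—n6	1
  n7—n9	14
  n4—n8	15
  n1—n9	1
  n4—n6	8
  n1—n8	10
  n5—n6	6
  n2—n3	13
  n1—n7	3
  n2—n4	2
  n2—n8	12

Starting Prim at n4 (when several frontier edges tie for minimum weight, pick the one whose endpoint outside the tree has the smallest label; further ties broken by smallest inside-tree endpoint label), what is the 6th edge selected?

Prim's algorithm from n4:
Step 1: cheapest edge leaving the tree is n2—n4 (2); add n2.
Step 2: cheapest edge leaving the tree is n4—n6 (8); add n6.
Step 3: cheapest edge leaving the tree is n1—n6 (1); add n1.
Step 4: cheapest edge leaving the tree is n1—n9 (1); add n9.
Step 5: cheapest edge leaving the tree is n3—n6 (2); add n3.
Step 6: cheapest edge leaving the tree is n1—n7 (3); add n7.
Step 7: cheapest edge leaving the tree is n3—n8 (5); add n8.
Step 8: cheapest edge leaving the tree is n5—n6 (6); add n5.
The 6th edge added is n1—n7.

n1-n7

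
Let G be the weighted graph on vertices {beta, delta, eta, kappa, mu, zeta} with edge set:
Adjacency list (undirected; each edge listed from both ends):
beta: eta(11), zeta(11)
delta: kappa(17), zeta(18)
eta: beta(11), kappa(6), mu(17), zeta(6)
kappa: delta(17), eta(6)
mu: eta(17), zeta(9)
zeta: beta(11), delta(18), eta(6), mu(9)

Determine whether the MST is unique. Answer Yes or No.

Sort edges by weight, then run Kruskal:
eta kappa (6): add. Components now {mu} {eta,kappa} {beta} {delta} {zeta}
eta zeta (6): add. Components now {mu} {eta,kappa,zeta} {beta} {delta}
mu zeta (9): add. Components now {eta,kappa,mu,zeta} {beta} {delta}
beta eta (11): add. Components now {beta,eta,kappa,mu,zeta} {delta}
beta zeta (11): skip — beta and zeta already connected.
delta kappa (17): add. Components now {beta,delta,eta,kappa,mu,zeta}
Non-tree edge beta zeta has weight 11, equal to the heaviest edge on its tree cycle — swapping gives another MST of the same weight. Not unique.

No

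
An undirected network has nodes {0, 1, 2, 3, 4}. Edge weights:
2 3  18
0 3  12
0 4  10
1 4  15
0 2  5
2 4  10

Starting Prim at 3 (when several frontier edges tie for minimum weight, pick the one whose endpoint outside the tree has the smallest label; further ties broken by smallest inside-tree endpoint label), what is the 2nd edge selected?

0-2

Prim, starting at 3.
Step 1: cheapest edge leaving the tree is 0 3 (12); add 0.
Step 2: cheapest edge leaving the tree is 0 2 (5); add 2.
Step 3: cheapest edge leaving the tree is 0 4 (10); add 4.
Step 4: cheapest edge leaving the tree is 1 4 (15); add 1.
The 2nd edge added is 0 2.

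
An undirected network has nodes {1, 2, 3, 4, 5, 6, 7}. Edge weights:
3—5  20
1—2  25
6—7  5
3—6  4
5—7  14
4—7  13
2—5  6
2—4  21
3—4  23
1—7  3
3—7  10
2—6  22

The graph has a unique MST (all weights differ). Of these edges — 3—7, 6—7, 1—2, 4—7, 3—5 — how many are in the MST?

2

Kruskal: consider edges lightest-first.
1—7 (3): add — endpoints in different components.
3—6 (4): add — endpoints in different components.
6—7 (5): add — endpoints in different components.
2—5 (6): add — endpoints in different components.
3—7 (10): skip — 3 and 7 already connected.
4—7 (13): add — endpoints in different components.
5—7 (14): add — endpoints in different components.
MST edge set: {1—7, 3—6, 6—7, 2—5, 4—7, 5—7}.
Of the listed edges, {6—7, 4—7} are in the MST → 2.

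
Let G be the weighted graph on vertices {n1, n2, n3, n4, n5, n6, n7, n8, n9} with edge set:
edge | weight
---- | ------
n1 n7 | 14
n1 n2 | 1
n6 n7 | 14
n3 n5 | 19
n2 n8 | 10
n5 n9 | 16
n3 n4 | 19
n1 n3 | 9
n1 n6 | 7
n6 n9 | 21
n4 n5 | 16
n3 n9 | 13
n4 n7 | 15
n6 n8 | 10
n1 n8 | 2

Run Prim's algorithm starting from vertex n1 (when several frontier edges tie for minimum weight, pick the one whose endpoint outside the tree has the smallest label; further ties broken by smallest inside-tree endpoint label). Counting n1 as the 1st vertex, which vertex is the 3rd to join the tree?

Prim, starting at n1.
Step 1: cheapest edge leaving the tree is n1 n2 (1); add n2.
Step 2: cheapest edge leaving the tree is n1 n8 (2); add n8.
Step 3: cheapest edge leaving the tree is n1 n6 (7); add n6.
Step 4: cheapest edge leaving the tree is n1 n3 (9); add n3.
Step 5: cheapest edge leaving the tree is n3 n9 (13); add n9.
Step 6: cheapest edge leaving the tree is n1 n7 (14); add n7.
Step 7: cheapest edge leaving the tree is n4 n7 (15); add n4.
Step 8: cheapest edge leaving the tree is n4 n5 (16); add n5.
Vertex order: n1, n2, n8, n6, n3, n9, n7, n4, n5. The 3rd vertex is n8.

n8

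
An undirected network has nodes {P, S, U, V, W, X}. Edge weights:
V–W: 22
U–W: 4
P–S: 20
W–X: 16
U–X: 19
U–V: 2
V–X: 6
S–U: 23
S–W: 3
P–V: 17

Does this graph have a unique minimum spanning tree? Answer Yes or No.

Yes

Kruskal's algorithm — process edges by increasing weight (ties by edge label):
U–V (2): add — endpoints in different components.
S–W (3): add — endpoints in different components.
U–W (4): add — endpoints in different components.
V–X (6): add — endpoints in different components.
W–X (16): skip — W and X already connected.
P–V (17): add — endpoints in different components.
Every non-tree edge has weight strictly greater than the heaviest edge on the tree path between its endpoints, so the MST is unique.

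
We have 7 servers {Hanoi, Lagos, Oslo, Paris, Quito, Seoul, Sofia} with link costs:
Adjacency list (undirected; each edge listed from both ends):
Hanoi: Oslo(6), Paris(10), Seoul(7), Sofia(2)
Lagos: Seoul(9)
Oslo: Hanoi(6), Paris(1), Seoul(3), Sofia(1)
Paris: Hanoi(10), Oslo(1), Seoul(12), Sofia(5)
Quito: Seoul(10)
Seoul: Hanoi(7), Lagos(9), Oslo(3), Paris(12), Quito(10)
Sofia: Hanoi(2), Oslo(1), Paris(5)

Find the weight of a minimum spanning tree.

26

Kruskal's algorithm — process edges by increasing weight (ties by edge label):
Oslo-Paris (1): add. Components now {Oslo,Paris} {Sofia} {Quito} {Seoul} {Hanoi} {Lagos}
Oslo-Sofia (1): add. Components now {Oslo,Paris,Sofia} {Quito} {Seoul} {Hanoi} {Lagos}
Hanoi-Sofia (2): add. Components now {Hanoi,Oslo,Paris,Sofia} {Quito} {Seoul} {Lagos}
Oslo-Seoul (3): add. Components now {Hanoi,Oslo,Paris,Seoul,Sofia} {Quito} {Lagos}
Paris-Sofia (5): skip — Sofia and Paris already connected.
Hanoi-Oslo (6): skip — Oslo and Hanoi already connected.
Hanoi-Seoul (7): skip — Seoul and Hanoi already connected.
Lagos-Seoul (9): add. Components now {Hanoi,Lagos,Oslo,Paris,Seoul,Sofia} {Quito}
Hanoi-Paris (10): skip — Paris and Hanoi already connected.
Quito-Seoul (10): add. Components now {Hanoi,Lagos,Oslo,Paris,Quito,Seoul,Sofia}
MST edges: Oslo-Paris, Oslo-Sofia, Hanoi-Sofia, Oslo-Seoul, Lagos-Seoul, Quito-Seoul; total weight 1+1+2+3+9+10 = 26.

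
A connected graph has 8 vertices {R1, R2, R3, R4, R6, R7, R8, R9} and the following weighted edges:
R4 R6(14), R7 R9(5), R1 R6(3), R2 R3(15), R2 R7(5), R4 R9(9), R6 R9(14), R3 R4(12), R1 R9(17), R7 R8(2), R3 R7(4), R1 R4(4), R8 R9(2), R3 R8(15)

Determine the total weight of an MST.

Grow the tree from R7 using Prim:
Step 1: cheapest edge leaving the tree is R7 R8 (2); add R8.
Step 2: cheapest edge leaving the tree is R8 R9 (2); add R9.
Step 3: cheapest edge leaving the tree is R3 R7 (4); add R3.
Step 4: cheapest edge leaving the tree is R2 R7 (5); add R2.
Step 5: cheapest edge leaving the tree is R4 R9 (9); add R4.
Step 6: cheapest edge leaving the tree is R1 R4 (4); add R1.
Step 7: cheapest edge leaving the tree is R1 R6 (3); add R6.
MST edges: R7 R8, R8 R9, R3 R7, R2 R7, R4 R9, R1 R4, R1 R6; total weight 2+2+4+5+9+4+3 = 29.

29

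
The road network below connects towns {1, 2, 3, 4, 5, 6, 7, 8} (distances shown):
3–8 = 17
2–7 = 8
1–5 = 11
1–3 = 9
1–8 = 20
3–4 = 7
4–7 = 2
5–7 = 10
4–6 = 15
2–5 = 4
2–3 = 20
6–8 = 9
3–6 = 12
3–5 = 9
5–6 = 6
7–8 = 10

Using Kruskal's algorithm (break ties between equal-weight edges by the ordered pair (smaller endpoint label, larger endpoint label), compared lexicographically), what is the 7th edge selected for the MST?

6-8

Kruskal's algorithm — process edges by increasing weight (ties by edge label):
4–7 (2): add — endpoints in different components.
2–5 (4): add — endpoints in different components.
5–6 (6): add — endpoints in different components.
3–4 (7): add — endpoints in different components.
2–7 (8): add — endpoints in different components.
1–3 (9): add — endpoints in different components.
3–5 (9): skip — 3 and 5 already connected.
6–8 (9): add — endpoints in different components.
The 7th edge added is 6–8.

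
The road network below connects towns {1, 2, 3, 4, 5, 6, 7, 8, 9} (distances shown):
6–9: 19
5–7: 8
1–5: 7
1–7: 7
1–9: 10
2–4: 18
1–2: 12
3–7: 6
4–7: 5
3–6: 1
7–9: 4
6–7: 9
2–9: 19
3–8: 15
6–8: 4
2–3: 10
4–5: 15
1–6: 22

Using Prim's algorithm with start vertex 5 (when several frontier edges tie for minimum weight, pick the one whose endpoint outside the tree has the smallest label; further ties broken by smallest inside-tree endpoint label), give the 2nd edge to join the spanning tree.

1-7

Prim, starting at 5.
Step 1: cheapest edge leaving the tree is 1–5 (7); add 1.
Step 2: cheapest edge leaving the tree is 1–7 (7); add 7.
Step 3: cheapest edge leaving the tree is 7–9 (4); add 9.
Step 4: cheapest edge leaving the tree is 4–7 (5); add 4.
Step 5: cheapest edge leaving the tree is 3–7 (6); add 3.
Step 6: cheapest edge leaving the tree is 3–6 (1); add 6.
Step 7: cheapest edge leaving the tree is 6–8 (4); add 8.
Step 8: cheapest edge leaving the tree is 2–3 (10); add 2.
The 2nd edge added is 1–7.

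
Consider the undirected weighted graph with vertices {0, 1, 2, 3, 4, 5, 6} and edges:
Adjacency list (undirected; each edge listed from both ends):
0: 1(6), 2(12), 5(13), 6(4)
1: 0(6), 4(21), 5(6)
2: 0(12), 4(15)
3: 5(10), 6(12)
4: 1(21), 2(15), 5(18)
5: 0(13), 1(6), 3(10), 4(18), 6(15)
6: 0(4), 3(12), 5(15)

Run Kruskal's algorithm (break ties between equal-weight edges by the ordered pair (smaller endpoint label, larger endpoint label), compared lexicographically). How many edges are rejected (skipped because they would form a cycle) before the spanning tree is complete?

2

Kruskal: consider edges lightest-first.
0-6 (4): add. Components now {0,6} {1} {2} {3} {4} {5}
0-1 (6): add. Components now {0,1,6} {2} {3} {4} {5}
1-5 (6): add. Components now {0,1,5,6} {2} {3} {4}
3-5 (10): add. Components now {0,1,3,5,6} {2} {4}
0-2 (12): add. Components now {0,1,2,3,5,6} {4}
3-6 (12): skip — 3 and 6 already connected.
0-5 (13): skip — 0 and 5 already connected.
2-4 (15): add. Components now {0,1,2,3,4,5,6}
Edges rejected before the tree was complete: 2.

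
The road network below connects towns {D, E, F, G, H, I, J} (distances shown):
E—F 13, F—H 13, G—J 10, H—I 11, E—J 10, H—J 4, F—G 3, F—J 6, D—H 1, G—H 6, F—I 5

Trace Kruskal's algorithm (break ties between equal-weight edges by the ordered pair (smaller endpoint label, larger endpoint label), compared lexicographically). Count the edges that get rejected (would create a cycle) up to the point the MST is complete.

Kruskal's algorithm — process edges by increasing weight (ties by edge label):
D—H (1): add. Components now {D,H} {E} {F} {G} {I} {J}
F—G (3): add. Components now {D,H} {E} {F,G} {I} {J}
H—J (4): add. Components now {D,H,J} {E} {F,G} {I}
F—I (5): add. Components now {D,H,J} {E} {F,G,I}
F—J (6): add. Components now {D,F,G,H,I,J} {E}
G—H (6): skip — G and H already connected.
E—J (10): add. Components now {D,E,F,G,H,I,J}
Edges rejected before the tree was complete: 1.

1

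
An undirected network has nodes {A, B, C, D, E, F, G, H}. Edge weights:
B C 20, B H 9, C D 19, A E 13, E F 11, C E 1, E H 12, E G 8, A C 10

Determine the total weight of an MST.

70

Grow the tree from A using Prim:
Step 1: cheapest edge leaving the tree is A C (10); add C.
Step 2: cheapest edge leaving the tree is C E (1); add E.
Step 3: cheapest edge leaving the tree is E G (8); add G.
Step 4: cheapest edge leaving the tree is E F (11); add F.
Step 5: cheapest edge leaving the tree is E H (12); add H.
Step 6: cheapest edge leaving the tree is B H (9); add B.
Step 7: cheapest edge leaving the tree is C D (19); add D.
MST edges: A C, C E, E G, E F, E H, B H, C D; total weight 10+1+8+11+12+9+19 = 70.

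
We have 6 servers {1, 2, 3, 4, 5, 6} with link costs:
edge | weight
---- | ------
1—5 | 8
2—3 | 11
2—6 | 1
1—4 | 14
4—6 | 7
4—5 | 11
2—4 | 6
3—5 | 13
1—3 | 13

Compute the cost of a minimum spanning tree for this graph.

Prim's algorithm from 2:
Step 1: cheapest edge leaving the tree is 2—6 (1); add 6.
Step 2: cheapest edge leaving the tree is 2—4 (6); add 4.
Step 3: cheapest edge leaving the tree is 2—3 (11); add 3.
Step 4: cheapest edge leaving the tree is 4—5 (11); add 5.
Step 5: cheapest edge leaving the tree is 1—5 (8); add 1.
MST edges: 2—6, 2—4, 2—3, 4—5, 1—5; total weight 1+6+11+11+8 = 37.

37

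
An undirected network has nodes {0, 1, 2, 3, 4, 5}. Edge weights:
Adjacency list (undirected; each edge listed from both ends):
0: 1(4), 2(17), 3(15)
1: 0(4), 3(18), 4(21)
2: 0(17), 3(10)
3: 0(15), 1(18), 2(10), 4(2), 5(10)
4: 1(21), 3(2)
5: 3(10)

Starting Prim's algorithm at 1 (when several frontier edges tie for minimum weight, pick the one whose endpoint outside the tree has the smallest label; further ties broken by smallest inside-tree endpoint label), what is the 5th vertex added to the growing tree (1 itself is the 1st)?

2

Prim, starting at 1.
Step 1: cheapest edge leaving the tree is 0—1 (4); add 0.
Step 2: cheapest edge leaving the tree is 0—3 (15); add 3.
Step 3: cheapest edge leaving the tree is 3—4 (2); add 4.
Step 4: cheapest edge leaving the tree is 2—3 (10); add 2.
Step 5: cheapest edge leaving the tree is 3—5 (10); add 5.
Vertex order: 1, 0, 3, 4, 2, 5. The 5th vertex is 2.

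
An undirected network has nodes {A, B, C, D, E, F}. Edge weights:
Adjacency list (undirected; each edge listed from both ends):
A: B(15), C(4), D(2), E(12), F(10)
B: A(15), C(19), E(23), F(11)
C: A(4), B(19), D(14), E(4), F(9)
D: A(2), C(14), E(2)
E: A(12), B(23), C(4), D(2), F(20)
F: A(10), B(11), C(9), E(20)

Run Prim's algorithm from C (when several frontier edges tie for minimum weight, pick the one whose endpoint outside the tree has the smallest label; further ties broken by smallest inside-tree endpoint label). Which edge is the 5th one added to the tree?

B-F

Grow the tree from C using Prim:
Step 1: frontier [A–C 4, C–E 4, C–F 9, C–D 14, B–C 19] → take A–C (4); add A.
Step 2: frontier [A–D 2, A–F 10, A–E 12, A–B 15, C–E 4, C–F 9, C–D 14, B–C 19] → take A–D (2); add D.
Step 3: frontier [A–F 10, A–E 12, A–B 15, C–E 4, C–F 9, B–C 19, D–E 2] → take D–E (2); add E.
Step 4: frontier [A–F 10, A–B 15, C–F 9, B–C 19, E–F 20, B–E 23] → take C–F (9); add F.
Step 5: frontier [A–B 15, B–C 19, B–E 23, B–F 11] → take B–F (11); add B.
The 5th edge added is B–F.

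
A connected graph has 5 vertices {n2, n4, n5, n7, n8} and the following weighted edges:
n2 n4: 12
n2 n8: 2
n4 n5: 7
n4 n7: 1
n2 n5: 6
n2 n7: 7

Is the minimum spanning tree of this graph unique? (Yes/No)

No

Kruskal's algorithm — process edges by increasing weight (ties by edge label):
n4 n7 (1): add — endpoints in different components.
n2 n8 (2): add — endpoints in different components.
n2 n5 (6): add — endpoints in different components.
n2 n7 (7): add — endpoints in different components.
Non-tree edge n4 n5 has weight 7, equal to the heaviest edge on its tree cycle — swapping gives another MST of the same weight. Not unique.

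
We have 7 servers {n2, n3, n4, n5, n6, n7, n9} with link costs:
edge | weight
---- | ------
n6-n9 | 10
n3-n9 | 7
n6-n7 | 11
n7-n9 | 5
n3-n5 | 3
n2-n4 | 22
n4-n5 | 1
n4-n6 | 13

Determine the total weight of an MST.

Prim's algorithm from n7:
Step 1: frontier [n7-n9 5, n6-n7 11] → take n7-n9 (5); add n9.
Step 2: frontier [n6-n7 11, n3-n9 7, n6-n9 10] → take n3-n9 (7); add n3.
Step 3: frontier [n3-n5 3, n6-n7 11, n6-n9 10] → take n3-n5 (3); add n5.
Step 4: frontier [n4-n5 1, n6-n7 11, n6-n9 10] → take n4-n5 (1); add n4.
Step 5: frontier [n4-n6 13, n2-n4 22, n6-n7 11, n6-n9 10] → take n6-n9 (10); add n6.
Step 6: frontier [n2-n4 22] → take n2-n4 (22); add n2.
MST edges: n7-n9, n3-n9, n3-n5, n4-n5, n6-n9, n2-n4; total weight 5+7+3+1+10+22 = 48.

48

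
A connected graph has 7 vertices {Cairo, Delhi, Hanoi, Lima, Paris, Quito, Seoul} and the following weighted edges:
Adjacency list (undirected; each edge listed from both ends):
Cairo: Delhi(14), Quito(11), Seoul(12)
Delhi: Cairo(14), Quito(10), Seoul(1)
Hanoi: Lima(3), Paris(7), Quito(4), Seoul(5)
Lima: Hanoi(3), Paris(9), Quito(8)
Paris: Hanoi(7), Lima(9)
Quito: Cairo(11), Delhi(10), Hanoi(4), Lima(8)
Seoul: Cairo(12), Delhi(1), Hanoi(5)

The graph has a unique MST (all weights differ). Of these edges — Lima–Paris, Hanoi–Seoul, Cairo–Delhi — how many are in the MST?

1

Kruskal: consider edges lightest-first.
Delhi–Seoul (1): add — endpoints in different components.
Hanoi–Lima (3): add — endpoints in different components.
Hanoi–Quito (4): add — endpoints in different components.
Hanoi–Seoul (5): add — endpoints in different components.
Hanoi–Paris (7): add — endpoints in different components.
Lima–Quito (8): skip — Lima and Quito already connected.
Lima–Paris (9): skip — Lima and Paris already connected.
Delhi–Quito (10): skip — Quito and Delhi already connected.
Cairo–Quito (11): add — endpoints in different components.
MST edge set: {Delhi–Seoul, Hanoi–Lima, Hanoi–Quito, Hanoi–Seoul, Hanoi–Paris, Cairo–Quito}.
Of the listed edges, {Hanoi–Seoul} are in the MST → 1.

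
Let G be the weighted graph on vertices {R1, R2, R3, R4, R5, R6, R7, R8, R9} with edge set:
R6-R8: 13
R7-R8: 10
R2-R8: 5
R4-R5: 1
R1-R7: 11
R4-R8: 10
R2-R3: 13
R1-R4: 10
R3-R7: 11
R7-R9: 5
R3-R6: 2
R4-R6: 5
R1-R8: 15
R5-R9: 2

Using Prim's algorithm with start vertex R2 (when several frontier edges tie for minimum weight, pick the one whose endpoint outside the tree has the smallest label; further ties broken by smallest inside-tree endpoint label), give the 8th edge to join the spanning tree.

R1-R4

Grow the tree from R2 using Prim:
Step 1: cheapest edge leaving the tree is R2-R8 (5); add R8.
Step 2: cheapest edge leaving the tree is R4-R8 (10); add R4.
Step 3: cheapest edge leaving the tree is R4-R5 (1); add R5.
Step 4: cheapest edge leaving the tree is R5-R9 (2); add R9.
Step 5: cheapest edge leaving the tree is R4-R6 (5); add R6.
Step 6: cheapest edge leaving the tree is R3-R6 (2); add R3.
Step 7: cheapest edge leaving the tree is R7-R9 (5); add R7.
Step 8: cheapest edge leaving the tree is R1-R4 (10); add R1.
The 8th edge added is R1-R4.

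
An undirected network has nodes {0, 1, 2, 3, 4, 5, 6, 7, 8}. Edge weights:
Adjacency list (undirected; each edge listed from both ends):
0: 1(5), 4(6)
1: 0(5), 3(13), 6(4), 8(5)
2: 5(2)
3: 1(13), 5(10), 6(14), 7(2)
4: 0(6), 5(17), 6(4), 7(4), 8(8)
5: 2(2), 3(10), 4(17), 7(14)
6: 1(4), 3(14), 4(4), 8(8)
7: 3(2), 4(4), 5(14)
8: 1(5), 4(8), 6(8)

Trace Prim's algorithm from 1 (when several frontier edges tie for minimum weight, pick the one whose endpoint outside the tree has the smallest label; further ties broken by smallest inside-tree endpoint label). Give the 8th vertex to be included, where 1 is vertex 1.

Prim's algorithm from 1:
Step 1: cheapest edge leaving the tree is 1—6 (4); add 6.
Step 2: cheapest edge leaving the tree is 4—6 (4); add 4.
Step 3: cheapest edge leaving the tree is 4—7 (4); add 7.
Step 4: cheapest edge leaving the tree is 3—7 (2); add 3.
Step 5: cheapest edge leaving the tree is 0—1 (5); add 0.
Step 6: cheapest edge leaving the tree is 1—8 (5); add 8.
Step 7: cheapest edge leaving the tree is 3—5 (10); add 5.
Step 8: cheapest edge leaving the tree is 2—5 (2); add 2.
Vertex order: 1, 6, 4, 7, 3, 0, 8, 5, 2. The 8th vertex is 5.

5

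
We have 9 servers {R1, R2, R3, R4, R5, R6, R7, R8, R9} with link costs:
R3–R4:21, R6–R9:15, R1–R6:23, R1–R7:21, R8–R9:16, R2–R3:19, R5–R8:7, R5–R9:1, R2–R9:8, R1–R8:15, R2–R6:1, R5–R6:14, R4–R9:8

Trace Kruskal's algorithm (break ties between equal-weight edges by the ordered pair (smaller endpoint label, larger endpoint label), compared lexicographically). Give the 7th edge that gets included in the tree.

Sort edges by weight, then run Kruskal:
R2–R6 (1): add — endpoints in different components.
R5–R9 (1): add — endpoints in different components.
R5–R8 (7): add — endpoints in different components.
R2–R9 (8): add — endpoints in different components.
R4–R9 (8): add — endpoints in different components.
R5–R6 (14): skip — R6 and R5 already connected.
R1–R8 (15): add — endpoints in different components.
R6–R9 (15): skip — R9 and R6 already connected.
R8–R9 (16): skip — R9 and R8 already connected.
R2–R3 (19): add — endpoints in different components.
R1–R7 (21): add — endpoints in different components.
The 7th edge added is R2–R3.

R2-R3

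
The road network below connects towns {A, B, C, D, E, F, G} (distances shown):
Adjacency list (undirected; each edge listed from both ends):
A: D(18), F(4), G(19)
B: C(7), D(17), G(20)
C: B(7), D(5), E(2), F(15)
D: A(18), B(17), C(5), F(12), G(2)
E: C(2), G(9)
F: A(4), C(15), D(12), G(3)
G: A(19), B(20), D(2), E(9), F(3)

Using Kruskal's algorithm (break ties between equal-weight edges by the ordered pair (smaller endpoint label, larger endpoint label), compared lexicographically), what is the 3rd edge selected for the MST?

Kruskal: consider edges lightest-first.
C–E (2): add. Components now {A} {B} {C,E} {D} {F} {G}
D–G (2): add. Components now {A} {B} {C,E} {D,G} {F}
F–G (3): add. Components now {A} {B} {C,E} {D,F,G}
A–F (4): add. Components now {A,D,F,G} {B} {C,E}
C–D (5): add. Components now {A,C,D,E,F,G} {B}
B–C (7): add. Components now {A,B,C,D,E,F,G}
The 3rd edge added is F–G.

F-G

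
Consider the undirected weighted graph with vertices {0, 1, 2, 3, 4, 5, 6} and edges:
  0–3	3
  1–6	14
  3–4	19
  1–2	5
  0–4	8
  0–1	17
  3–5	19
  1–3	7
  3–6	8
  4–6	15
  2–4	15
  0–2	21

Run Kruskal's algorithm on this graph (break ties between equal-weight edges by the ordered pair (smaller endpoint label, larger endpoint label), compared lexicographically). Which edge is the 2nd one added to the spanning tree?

1-2

Kruskal's algorithm — process edges by increasing weight (ties by edge label):
0–3 (3): add — endpoints in different components.
1–2 (5): add — endpoints in different components.
1–3 (7): add — endpoints in different components.
0–4 (8): add — endpoints in different components.
3–6 (8): add — endpoints in different components.
1–6 (14): skip — 1 and 6 already connected.
2–4 (15): skip — 2 and 4 already connected.
4–6 (15): skip — 4 and 6 already connected.
0–1 (17): skip — 0 and 1 already connected.
3–4 (19): skip — 3 and 4 already connected.
3–5 (19): add — endpoints in different components.
The 2nd edge added is 1–2.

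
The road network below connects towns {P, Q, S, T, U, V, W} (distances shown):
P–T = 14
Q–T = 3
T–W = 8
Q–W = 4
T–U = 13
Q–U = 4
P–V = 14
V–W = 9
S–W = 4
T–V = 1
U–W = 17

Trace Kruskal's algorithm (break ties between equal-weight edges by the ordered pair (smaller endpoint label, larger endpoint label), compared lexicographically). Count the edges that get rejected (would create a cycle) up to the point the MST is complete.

3

Kruskal's algorithm — process edges by increasing weight (ties by edge label):
T–V (1): add. Components now {P} {T,V} {U} {S} {W} {Q}
Q–T (3): add. Components now {P} {Q,T,V} {U} {S} {W}
Q–U (4): add. Components now {P} {Q,T,U,V} {S} {W}
Q–W (4): add. Components now {P} {Q,T,U,V,W} {S}
S–W (4): add. Components now {P} {Q,S,T,U,V,W}
T–W (8): skip — T and W already connected.
V–W (9): skip — V and W already connected.
T–U (13): skip — T and U already connected.
P–T (14): add. Components now {P,Q,S,T,U,V,W}
Edges rejected before the tree was complete: 3.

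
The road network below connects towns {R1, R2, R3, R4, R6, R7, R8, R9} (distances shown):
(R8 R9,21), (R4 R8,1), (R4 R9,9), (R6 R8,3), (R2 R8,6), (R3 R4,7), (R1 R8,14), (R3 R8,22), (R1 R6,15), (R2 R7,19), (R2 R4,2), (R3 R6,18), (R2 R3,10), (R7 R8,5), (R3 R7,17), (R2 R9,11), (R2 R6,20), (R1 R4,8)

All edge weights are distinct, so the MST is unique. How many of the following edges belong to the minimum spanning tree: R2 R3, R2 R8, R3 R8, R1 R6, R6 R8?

Kruskal: consider edges lightest-first.
R4 R8 (1): add — endpoints in different components.
R2 R4 (2): add — endpoints in different components.
R6 R8 (3): add — endpoints in different components.
R7 R8 (5): add — endpoints in different components.
R2 R8 (6): skip — R2 and R8 already connected.
R3 R4 (7): add — endpoints in different components.
R1 R4 (8): add — endpoints in different components.
R4 R9 (9): add — endpoints in different components.
MST edge set: {R4 R8, R2 R4, R6 R8, R7 R8, R3 R4, R1 R4, R4 R9}.
Of the listed edges, {R6 R8} are in the MST → 1.

1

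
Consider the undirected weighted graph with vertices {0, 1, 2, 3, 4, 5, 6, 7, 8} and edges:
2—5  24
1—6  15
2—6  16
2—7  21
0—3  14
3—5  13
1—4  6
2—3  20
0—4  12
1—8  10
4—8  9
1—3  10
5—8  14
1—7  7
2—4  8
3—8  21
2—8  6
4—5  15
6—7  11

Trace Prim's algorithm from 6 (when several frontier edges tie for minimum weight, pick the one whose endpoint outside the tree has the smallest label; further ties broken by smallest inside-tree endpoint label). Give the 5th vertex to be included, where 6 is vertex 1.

2

Prim's algorithm from 6:
Step 1: cheapest edge leaving the tree is 6—7 (11); add 7.
Step 2: cheapest edge leaving the tree is 1—7 (7); add 1.
Step 3: cheapest edge leaving the tree is 1—4 (6); add 4.
Step 4: cheapest edge leaving the tree is 2—4 (8); add 2.
Step 5: cheapest edge leaving the tree is 2—8 (6); add 8.
Step 6: cheapest edge leaving the tree is 1—3 (10); add 3.
Step 7: cheapest edge leaving the tree is 0—4 (12); add 0.
Step 8: cheapest edge leaving the tree is 3—5 (13); add 5.
Vertex order: 6, 7, 1, 4, 2, 8, 3, 0, 5. The 5th vertex is 2.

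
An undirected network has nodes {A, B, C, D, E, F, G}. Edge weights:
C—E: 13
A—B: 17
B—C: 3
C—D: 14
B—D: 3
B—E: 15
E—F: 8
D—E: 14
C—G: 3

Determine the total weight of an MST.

Prim's algorithm from D:
Step 1: cheapest edge leaving the tree is B—D (3); add B.
Step 2: cheapest edge leaving the tree is B—C (3); add C.
Step 3: cheapest edge leaving the tree is C—G (3); add G.
Step 4: cheapest edge leaving the tree is C—E (13); add E.
Step 5: cheapest edge leaving the tree is E—F (8); add F.
Step 6: cheapest edge leaving the tree is A—B (17); add A.
MST edges: B—D, B—C, C—G, C—E, E—F, A—B; total weight 3+3+3+13+8+17 = 47.

47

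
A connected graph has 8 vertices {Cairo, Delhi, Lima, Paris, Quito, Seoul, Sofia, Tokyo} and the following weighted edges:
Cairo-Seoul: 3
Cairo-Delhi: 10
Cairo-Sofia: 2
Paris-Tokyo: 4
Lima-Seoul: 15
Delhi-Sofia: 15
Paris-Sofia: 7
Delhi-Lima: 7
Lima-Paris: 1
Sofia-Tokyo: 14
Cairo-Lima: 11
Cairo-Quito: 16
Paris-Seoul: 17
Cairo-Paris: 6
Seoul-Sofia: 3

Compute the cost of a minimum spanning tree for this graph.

39

Sort edges by weight, then run Kruskal:
Lima-Paris (1): add — endpoints in different components.
Cairo-Sofia (2): add — endpoints in different components.
Cairo-Seoul (3): add — endpoints in different components.
Seoul-Sofia (3): skip — Sofia and Seoul already connected.
Paris-Tokyo (4): add — endpoints in different components.
Cairo-Paris (6): add — endpoints in different components.
Delhi-Lima (7): add — endpoints in different components.
Paris-Sofia (7): skip — Sofia and Paris already connected.
Cairo-Delhi (10): skip — Delhi and Cairo already connected.
Cairo-Lima (11): skip — Lima and Cairo already connected.
Sofia-Tokyo (14): skip — Tokyo and Sofia already connected.
Delhi-Sofia (15): skip — Delhi and Sofia already connected.
Lima-Seoul (15): skip — Lima and Seoul already connected.
Cairo-Quito (16): add — endpoints in different components.
MST edges: Lima-Paris, Cairo-Sofia, Cairo-Seoul, Paris-Tokyo, Cairo-Paris, Delhi-Lima, Cairo-Quito; total weight 1+2+3+4+6+7+16 = 39.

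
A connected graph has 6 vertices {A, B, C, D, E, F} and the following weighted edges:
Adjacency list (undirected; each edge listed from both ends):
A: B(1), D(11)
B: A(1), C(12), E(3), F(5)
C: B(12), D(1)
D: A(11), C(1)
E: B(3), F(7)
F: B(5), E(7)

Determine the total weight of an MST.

21

Sort edges by weight, then run Kruskal:
A B (1): add — endpoints in different components.
C D (1): add — endpoints in different components.
B E (3): add — endpoints in different components.
B F (5): add — endpoints in different components.
E F (7): skip — E and F already connected.
A D (11): add — endpoints in different components.
MST edges: A B, C D, B E, B F, A D; total weight 1+1+3+5+11 = 21.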